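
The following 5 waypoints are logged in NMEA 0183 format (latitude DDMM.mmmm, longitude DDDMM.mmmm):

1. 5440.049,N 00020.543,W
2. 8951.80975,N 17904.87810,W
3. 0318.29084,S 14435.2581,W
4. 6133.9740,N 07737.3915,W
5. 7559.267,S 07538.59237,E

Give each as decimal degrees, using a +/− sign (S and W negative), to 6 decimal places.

Point 1:
  Latitude: split at 2 digits → 54° and 40.049′; 54 + 40.049/60 = 54.6674833
  N ⇒ keep positive
  λ: split at 3 digits → 000° and 20.543′; 0 + 20.543/60 = 0.3423833
  hemisphere W, so the sign is −
Point 2:
  Lat: degrees = first 2 digits = 89, minutes = 51.80975; 89 + 51.80975/60 = 89.8634958
  N ⇒ keep positive
  λ: degrees = first 3 digits = 179, minutes = 4.8781; 179 + 4.8781/60 = 179.0813017
  hemisphere W, so the sign is −
Point 3:
  Latitude: split at 2 digits → 03° and 18.29084′; 3 + 18.29084/60 = 3.3048473
  S ⇒ negate
  Longitude: split at 3 digits → 144° and 35.2581′; 144 + 35.2581/60 = 144.5876350
  W ⇒ negate
Point 4:
  Lat: split at 2 digits → 61° and 33.974′; 61 + 33.974/60 = 61.5662333
  N ⇒ keep positive
  Longitude: split at 3 digits → 077° and 37.3915′; 77 + 37.3915/60 = 77.6231917
  W → negative
Point 5:
  Lat: split at 2 digits → 75° and 59.267′; 75 + 59.267/60 = 75.9877833
  hemisphere S, so the sign is −
  Longitude: degrees = first 3 digits = 75, minutes = 38.59237; 75 + 38.59237/60 = 75.6432062
  E ⇒ keep positive

1. 54.667483, -0.342383
2. 89.863496, -179.081302
3. -3.304847, -144.587635
4. 61.566233, -77.623192
5. -75.987783, 75.643206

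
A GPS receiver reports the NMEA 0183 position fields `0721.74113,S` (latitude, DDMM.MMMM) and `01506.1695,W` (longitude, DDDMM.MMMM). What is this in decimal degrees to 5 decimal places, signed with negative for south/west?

-7.36235, -15.10283

φ: degrees = first 2 digits = 7, minutes = 21.74113; 7 + 21.74113/60 = 7.362352
S → negative
Lon: split at 3 digits → 015° and 6.1695′; 15 + 6.1695/60 = 15.102825
W ⇒ negate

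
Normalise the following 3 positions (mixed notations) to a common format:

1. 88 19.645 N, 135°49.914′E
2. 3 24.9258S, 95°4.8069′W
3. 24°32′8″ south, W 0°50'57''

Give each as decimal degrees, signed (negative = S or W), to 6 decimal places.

Point 1:
  Lat: 88 + 19.645/60 = 88.3274167
  N ⇒ keep positive
  Longitude: 135 + 49.914/60 = 135.8319000
  E → positive
Point 2:
  Lat: 24.9258′ = 0.415430°; total 3.4154300
  S → negative
  λ: 95 + 4.8069/60 = 95.0801150
  W → negative
Point 3:
  Lat: 32′ + 8″ = 32.13333′; 24 + 32.13333/60 = 24.5355556
  S ⇒ negate
  Longitude: 0 + 50/60 + 57/3600 = 0.8491667
  W → negative

1. 88.327417, 135.831900
2. -3.415430, -95.080115
3. -24.535556, -0.849167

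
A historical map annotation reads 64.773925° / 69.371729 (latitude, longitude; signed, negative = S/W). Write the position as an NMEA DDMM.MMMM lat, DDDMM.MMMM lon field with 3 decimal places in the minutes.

6446.436,N / 06922.304,E

φ: 64° + 0.773925 × 60 = 64° 46.43550′
Longitude: minutes = (69.371729 − 69) × 60 = 22.30374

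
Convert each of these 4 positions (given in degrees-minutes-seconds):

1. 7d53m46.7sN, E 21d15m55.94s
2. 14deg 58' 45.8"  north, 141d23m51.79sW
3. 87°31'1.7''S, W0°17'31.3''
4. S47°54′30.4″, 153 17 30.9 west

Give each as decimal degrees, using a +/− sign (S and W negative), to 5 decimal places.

1. 7.89631, 21.26554
2. 14.97939, -141.39772
3. -87.51714, -0.29203
4. -47.90844, -153.29192

Point 1:
  Lat: 53′ + 46.7″ = 53.77833′; 7 + 53.77833/60 = 7.896306
  N → positive
  λ: 21° + 15/60 + 55.94/3600 = 21 + 0.250000 + 0.015539 = 21.265539
  E ⇒ keep positive
Point 2:
  φ: 14° + 58/60 + 45.8/3600 = 14 + 0.966667 + 0.012722 = 14.979389
  N → positive
  Longitude: 141° + 23/60 + 51.79/3600 = 141 + 0.383333 + 0.014386 = 141.397719
  hemisphere W, so the sign is −
Point 3:
  Lat: 87° + 31/60 + 1.7/3600 = 87 + 0.516667 + 0.000472 = 87.517139
  S → negative
  Longitude: 0° + 17/60 + 31.3/3600 = 0 + 0.283333 + 0.008694 = 0.292028
  hemisphere W, so the sign is −
Point 4:
  Latitude: 54′ + 30.4″ = 54.50667′; 47 + 54.50667/60 = 47.908444
  hemisphere S, so the sign is −
  Lon: 153° + 17/60 + 30.9/3600 = 153 + 0.283333 + 0.008583 = 153.291917
  hemisphere W, so the sign is −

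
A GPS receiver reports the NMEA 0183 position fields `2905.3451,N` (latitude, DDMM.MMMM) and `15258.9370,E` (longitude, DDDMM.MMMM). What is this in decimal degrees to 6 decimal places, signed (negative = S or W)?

φ: degrees = first 2 digits = 29, minutes = 5.3451; 29 + 5.3451/60 = 29.0890850
N → positive
Longitude: degrees = first 3 digits = 152, minutes = 58.937; 152 + 58.937/60 = 152.9822833
E → positive

29.089085, 152.982283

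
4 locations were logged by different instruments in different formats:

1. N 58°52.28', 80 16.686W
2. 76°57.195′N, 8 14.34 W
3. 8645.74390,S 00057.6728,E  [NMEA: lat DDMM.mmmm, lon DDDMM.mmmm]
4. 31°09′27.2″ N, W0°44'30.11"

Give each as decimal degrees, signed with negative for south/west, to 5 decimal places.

Point 1:
  Lat: 58 + 52.28/60 = 58.871333
  N → positive
  Longitude: 16.686′ = 0.278100°; total 80.278100
  W ⇒ negate
Point 2:
  Lat: 57.195′ = 0.953250°; total 76.953250
  N → positive
  Lon: 14.34′ = 0.239000°; total 8.239000
  W → negative
Point 3:
  Latitude: split at 2 digits → 86° and 45.7439′; 86 + 45.7439/60 = 86.762398
  S → negative
  λ: split at 3 digits → 000° and 57.6728′; 0 + 57.6728/60 = 0.961213
  E ⇒ keep positive
Point 4:
  Lat: 31° + 9/60 + 27.2/3600 = 31 + 0.150000 + 0.007556 = 31.157556
  N → positive
  λ: 0° + 44/60 + 30.11/3600 = 0 + 0.733333 + 0.008364 = 0.741697
  hemisphere W, so the sign is −

1. 58.87133, -80.27810
2. 76.95325, -8.23900
3. -86.76240, 0.96121
4. 31.15756, -0.74170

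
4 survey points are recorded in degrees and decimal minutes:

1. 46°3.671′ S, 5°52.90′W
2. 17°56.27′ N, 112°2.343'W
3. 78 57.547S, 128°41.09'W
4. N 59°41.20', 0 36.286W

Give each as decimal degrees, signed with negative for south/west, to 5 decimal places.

1. -46.06118, -5.88167
2. 17.93783, -112.03905
3. -78.95912, -128.68483
4. 59.68667, -0.60477

Point 1:
  φ: 46 + 3.671/60 = 46.061183
  S → negative
  Lon: 52.9′ = 0.881667°; total 5.881667
  hemisphere W, so the sign is −
Point 2:
  φ: 17 + 56.27/60 = 17.937833
  N → positive
  Longitude: 2.343′ = 0.039050°; total 112.039050
  W ⇒ negate
Point 3:
  φ: 57.547′ = 0.959117°; total 78.959117
  S ⇒ negate
  Longitude: 128 + 41.09/60 = 128.684833
  W ⇒ negate
Point 4:
  Latitude: 59 + 41.2/60 = 59.686667
  N ⇒ keep positive
  Longitude: 36.286′ = 0.604767°; total 0.604767
  hemisphere W, so the sign is −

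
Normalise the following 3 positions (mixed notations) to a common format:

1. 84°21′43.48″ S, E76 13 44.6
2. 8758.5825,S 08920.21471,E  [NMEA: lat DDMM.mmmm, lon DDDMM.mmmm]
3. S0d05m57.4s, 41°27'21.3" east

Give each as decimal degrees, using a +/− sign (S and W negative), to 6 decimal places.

Point 1:
  Latitude: 84 + 21/60 + 43.48/3600 = 84.3620778
  S → negative
  λ: 13′ + 44.6″ = 13.74333′; 76 + 13.74333/60 = 76.2290556
  E → positive
Point 2:
  φ: split at 2 digits → 87° and 58.5825′; 87 + 58.5825/60 = 87.9763750
  S ⇒ negate
  Lon: degrees = first 3 digits = 89, minutes = 20.21471; 89 + 20.21471/60 = 89.3369118
  E ⇒ keep positive
Point 3:
  Latitude: 0 + 5/60 + 57.4/3600 = 0.0992778
  S ⇒ negate
  λ: 41 + 27/60 + 21.3/3600 = 41.4559167
  E → positive

1. -84.362078, 76.229056
2. -87.976375, 89.336912
3. -0.099278, 41.455917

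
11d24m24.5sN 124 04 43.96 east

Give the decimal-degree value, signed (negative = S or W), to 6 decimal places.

11.406806, 124.078878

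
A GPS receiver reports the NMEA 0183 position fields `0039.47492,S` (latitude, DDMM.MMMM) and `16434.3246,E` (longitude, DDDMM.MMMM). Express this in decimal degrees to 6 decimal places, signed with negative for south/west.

-0.657915, 164.572077

Latitude: degrees = first 2 digits = 0, minutes = 39.47492; 0 + 39.47492/60 = 0.6579153
S ⇒ negate
Lon: degrees = first 3 digits = 164, minutes = 34.3246; 164 + 34.3246/60 = 164.5720767
E ⇒ keep positive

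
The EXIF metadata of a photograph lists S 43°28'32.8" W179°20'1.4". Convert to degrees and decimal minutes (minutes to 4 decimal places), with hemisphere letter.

Lat: 28 + 32.8/60 = 28.546667′
Longitude: seconds/60 = 0.02333; minutes = 20 + 0.02333 = 20.023333

43° 28.5467′ S, 179° 20.0233′ W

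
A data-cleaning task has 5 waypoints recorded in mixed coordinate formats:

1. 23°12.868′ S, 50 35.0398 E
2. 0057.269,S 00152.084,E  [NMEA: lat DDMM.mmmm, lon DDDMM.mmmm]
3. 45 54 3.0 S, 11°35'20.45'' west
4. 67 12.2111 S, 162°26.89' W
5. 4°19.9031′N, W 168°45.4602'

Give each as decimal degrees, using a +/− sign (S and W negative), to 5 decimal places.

1. -23.21447, 50.58400
2. -0.95448, 1.86807
3. -45.90083, -11.58901
4. -67.20352, -162.44817
5. 4.33172, -168.75767

Point 1:
  Latitude: 23 + 12.868/60 = 23.214467
  hemisphere S, so the sign is −
  λ: 50 + 35.0398/60 = 50.583997
  E → positive
Point 2:
  Latitude: split at 2 digits → 00° and 57.269′; 0 + 57.269/60 = 0.954483
  S → negative
  Longitude: degrees = first 3 digits = 1, minutes = 52.084; 1 + 52.084/60 = 1.868067
  E ⇒ keep positive
Point 3:
  φ: 45 + 54/60 + 3/3600 = 45.900833
  S ⇒ negate
  λ: 35′ + 20.45″ = 35.34083′; 11 + 35.34083/60 = 11.589014
  hemisphere W, so the sign is −
Point 4:
  Lat: 67 + 12.2111/60 = 67.203518
  S ⇒ negate
  Lon: 26.89′ = 0.448167°; total 162.448167
  hemisphere W, so the sign is −
Point 5:
  φ: 4 + 19.9031/60 = 4.331718
  N → positive
  Longitude: 45.4602′ = 0.757670°; total 168.757670
  hemisphere W, so the sign is −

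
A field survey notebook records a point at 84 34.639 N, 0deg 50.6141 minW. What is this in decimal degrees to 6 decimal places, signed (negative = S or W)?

Latitude: 84 + 34.639/60 = 84.5773167
N → positive
λ: 50.6141′ = 0.843568°; total 0.8435683
W ⇒ negate

84.577317, -0.843568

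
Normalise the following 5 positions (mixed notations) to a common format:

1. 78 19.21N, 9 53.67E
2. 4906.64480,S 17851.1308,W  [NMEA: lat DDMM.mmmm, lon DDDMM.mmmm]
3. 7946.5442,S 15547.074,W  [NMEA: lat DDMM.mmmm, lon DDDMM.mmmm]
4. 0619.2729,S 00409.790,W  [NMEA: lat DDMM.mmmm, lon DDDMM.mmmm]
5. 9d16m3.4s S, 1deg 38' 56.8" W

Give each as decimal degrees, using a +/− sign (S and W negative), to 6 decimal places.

Point 1:
  Lat: 78 + 19.21/60 = 78.3201667
  N → positive
  λ: 53.67′ = 0.894500°; total 9.8945000
  E → positive
Point 2:
  Latitude: split at 2 digits → 49° and 6.6448′; 49 + 6.6448/60 = 49.1107467
  S → negative
  Longitude: split at 3 digits → 178° and 51.1308′; 178 + 51.1308/60 = 178.8521800
  W → negative
Point 3:
  Lat: split at 2 digits → 79° and 46.5442′; 79 + 46.5442/60 = 79.7757367
  S ⇒ negate
  Lon: split at 3 digits → 155° and 47.074′; 155 + 47.074/60 = 155.7845667
  W → negative
Point 4:
  Lat: split at 2 digits → 06° and 19.2729′; 6 + 19.2729/60 = 6.3212150
  S ⇒ negate
  Lon: degrees = first 3 digits = 4, minutes = 9.79; 4 + 9.79/60 = 4.1631667
  hemisphere W, so the sign is −
Point 5:
  φ: 9° + 16/60 + 3.4/3600 = 9 + 0.266667 + 0.000944 = 9.2676111
  hemisphere S, so the sign is −
  Lon: 38′ + 56.8″ = 38.94667′; 1 + 38.94667/60 = 1.6491111
  W ⇒ negate

1. 78.320167, 9.894500
2. -49.110747, -178.852180
3. -79.775737, -155.784567
4. -6.321215, -4.163167
5. -9.267611, -1.649111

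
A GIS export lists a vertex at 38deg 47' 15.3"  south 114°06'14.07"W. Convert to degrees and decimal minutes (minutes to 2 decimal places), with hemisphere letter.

38° 47.26′ S, 114° 6.23′ W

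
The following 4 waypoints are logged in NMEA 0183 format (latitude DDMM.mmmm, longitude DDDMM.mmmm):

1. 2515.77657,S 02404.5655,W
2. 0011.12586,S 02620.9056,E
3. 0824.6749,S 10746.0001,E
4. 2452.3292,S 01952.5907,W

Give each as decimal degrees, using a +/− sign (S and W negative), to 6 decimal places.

Point 1:
  Latitude: split at 2 digits → 25° and 15.77657′; 25 + 15.77657/60 = 25.2629428
  S ⇒ negate
  λ: degrees = first 3 digits = 24, minutes = 4.5655; 24 + 4.5655/60 = 24.0760917
  W ⇒ negate
Point 2:
  Latitude: degrees = first 2 digits = 0, minutes = 11.12586; 0 + 11.12586/60 = 0.1854310
  hemisphere S, so the sign is −
  λ: split at 3 digits → 026° and 20.9056′; 26 + 20.9056/60 = 26.3484267
  E ⇒ keep positive
Point 3:
  Latitude: degrees = first 2 digits = 8, minutes = 24.6749; 8 + 24.6749/60 = 8.4112483
  hemisphere S, so the sign is −
  Lon: split at 3 digits → 107° and 46.0001′; 107 + 46.0001/60 = 107.7666683
  E ⇒ keep positive
Point 4:
  φ: split at 2 digits → 24° and 52.3292′; 24 + 52.3292/60 = 24.8721533
  S → negative
  Longitude: split at 3 digits → 019° and 52.5907′; 19 + 52.5907/60 = 19.8765117
  hemisphere W, so the sign is −

1. -25.262943, -24.076092
2. -0.185431, 26.348427
3. -8.411248, 107.766668
4. -24.872153, -19.876512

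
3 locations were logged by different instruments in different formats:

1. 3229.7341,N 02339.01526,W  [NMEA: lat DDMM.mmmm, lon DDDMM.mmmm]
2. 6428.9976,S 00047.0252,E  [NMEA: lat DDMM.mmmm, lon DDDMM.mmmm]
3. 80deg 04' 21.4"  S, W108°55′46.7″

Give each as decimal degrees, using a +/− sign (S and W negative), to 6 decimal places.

Point 1:
  φ: degrees = first 2 digits = 32, minutes = 29.7341; 32 + 29.7341/60 = 32.4955683
  N ⇒ keep positive
  Longitude: degrees = first 3 digits = 23, minutes = 39.01526; 23 + 39.01526/60 = 23.6502543
  hemisphere W, so the sign is −
Point 2:
  Lat: split at 2 digits → 64° and 28.9976′; 64 + 28.9976/60 = 64.4832933
  S → negative
  λ: split at 3 digits → 000° and 47.0252′; 0 + 47.0252/60 = 0.7837533
  E → positive
Point 3:
  Latitude: 80 + 4/60 + 21.4/3600 = 80.0726111
  hemisphere S, so the sign is −
  Longitude: 55′ + 46.7″ = 55.77833′; 108 + 55.77833/60 = 108.9296389
  W ⇒ negate

1. 32.495568, -23.650254
2. -64.483293, 0.783753
3. -80.072611, -108.929639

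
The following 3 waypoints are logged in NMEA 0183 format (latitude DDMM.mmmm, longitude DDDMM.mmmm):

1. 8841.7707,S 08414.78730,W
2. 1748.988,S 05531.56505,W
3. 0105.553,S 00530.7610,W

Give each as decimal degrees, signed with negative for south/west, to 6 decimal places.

1. -88.696178, -84.246455
2. -17.816467, -55.526084
3. -1.092550, -5.512683

Point 1:
  Latitude: split at 2 digits → 88° and 41.7707′; 88 + 41.7707/60 = 88.6961783
  hemisphere S, so the sign is −
  Longitude: split at 3 digits → 084° and 14.7873′; 84 + 14.7873/60 = 84.2464550
  W → negative
Point 2:
  Latitude: split at 2 digits → 17° and 48.988′; 17 + 48.988/60 = 17.8164667
  S ⇒ negate
  Longitude: degrees = first 3 digits = 55, minutes = 31.56505; 55 + 31.56505/60 = 55.5260842
  W → negative
Point 3:
  φ: degrees = first 2 digits = 1, minutes = 5.553; 1 + 5.553/60 = 1.0925500
  S → negative
  Lon: degrees = first 3 digits = 5, minutes = 30.761; 5 + 30.761/60 = 5.5126833
  W → negative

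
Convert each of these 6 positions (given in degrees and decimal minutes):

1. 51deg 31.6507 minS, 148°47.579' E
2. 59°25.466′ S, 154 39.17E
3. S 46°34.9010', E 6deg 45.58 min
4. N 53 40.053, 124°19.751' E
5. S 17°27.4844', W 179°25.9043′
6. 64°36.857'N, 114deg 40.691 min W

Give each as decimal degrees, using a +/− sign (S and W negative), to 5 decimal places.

1. -51.52751, 148.79298
2. -59.42443, 154.65283
3. -46.58168, 6.75967
4. 53.66755, 124.32918
5. -17.45807, -179.43174
6. 64.61428, -114.67818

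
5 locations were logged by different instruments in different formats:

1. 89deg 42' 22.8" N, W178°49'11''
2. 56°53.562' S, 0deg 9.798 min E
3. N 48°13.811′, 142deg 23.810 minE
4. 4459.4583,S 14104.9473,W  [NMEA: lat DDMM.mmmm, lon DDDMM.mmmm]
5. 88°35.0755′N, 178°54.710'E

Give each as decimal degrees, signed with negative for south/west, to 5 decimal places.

Point 1:
  Lat: 89° + 42/60 + 22.8/3600 = 89 + 0.700000 + 0.006333 = 89.706333
  N → positive
  Lon: 49′ + 11″ = 49.18333′; 178 + 49.18333/60 = 178.819722
  W → negative
Point 2:
  φ: 56 + 53.562/60 = 56.892700
  S → negative
  λ: 9.798′ = 0.163300°; total 0.163300
  E → positive
Point 3:
  φ: 48 + 13.811/60 = 48.230183
  N ⇒ keep positive
  λ: 142 + 23.81/60 = 142.396833
  E → positive
Point 4:
  φ: degrees = first 2 digits = 44, minutes = 59.4583; 44 + 59.4583/60 = 44.990972
  S ⇒ negate
  Longitude: split at 3 digits → 141° and 4.9473′; 141 + 4.9473/60 = 141.082455
  W → negative
Point 5:
  Lat: 88 + 35.0755/60 = 88.584592
  N ⇒ keep positive
  λ: 54.71′ = 0.911833°; total 178.911833
  E → positive

1. 89.70633, -178.81972
2. -56.89270, 0.16330
3. 48.23018, 142.39683
4. -44.99097, -141.08246
5. 88.58459, 178.91183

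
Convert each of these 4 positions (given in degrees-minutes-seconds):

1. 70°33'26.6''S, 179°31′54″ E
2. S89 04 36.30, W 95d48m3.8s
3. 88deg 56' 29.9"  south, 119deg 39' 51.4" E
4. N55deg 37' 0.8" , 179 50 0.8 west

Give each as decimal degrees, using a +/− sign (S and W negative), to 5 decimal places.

Point 1:
  Latitude: 33′ + 26.6″ = 33.44333′; 70 + 33.44333/60 = 70.557389
  S → negative
  Lon: 179° + 31/60 + 54/3600 = 179 + 0.516667 + 0.015000 = 179.531667
  E → positive
Point 2:
  Lat: 89 + 4/60 + 36.3/3600 = 89.076750
  S → negative
  Longitude: 48′ + 3.8″ = 48.06333′; 95 + 48.06333/60 = 95.801056
  W → negative
Point 3:
  φ: 88° + 56/60 + 29.9/3600 = 88 + 0.933333 + 0.008306 = 88.941639
  S → negative
  Longitude: 119° + 39/60 + 51.4/3600 = 119 + 0.650000 + 0.014278 = 119.664278
  E ⇒ keep positive
Point 4:
  φ: 55 + 37/60 + 0.8/3600 = 55.616889
  N ⇒ keep positive
  λ: 179° + 50/60 + 0.8/3600 = 179 + 0.833333 + 0.000222 = 179.833556
  W → negative

1. -70.55739, 179.53167
2. -89.07675, -95.80106
3. -88.94164, 119.66428
4. 55.61689, -179.83356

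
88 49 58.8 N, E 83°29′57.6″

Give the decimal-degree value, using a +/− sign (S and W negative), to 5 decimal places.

88.83300, 83.49933

Latitude: 88° + 49/60 + 58.8/3600 = 88 + 0.816667 + 0.016333 = 88.833000
N ⇒ keep positive
Longitude: 29′ + 57.6″ = 29.96000′; 83 + 29.96000/60 = 83.499333
E → positive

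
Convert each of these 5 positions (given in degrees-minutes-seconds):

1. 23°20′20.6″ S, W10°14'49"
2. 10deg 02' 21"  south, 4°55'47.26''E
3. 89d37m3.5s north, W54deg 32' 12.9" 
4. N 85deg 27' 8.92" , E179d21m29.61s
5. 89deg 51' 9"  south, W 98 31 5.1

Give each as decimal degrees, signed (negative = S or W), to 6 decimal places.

1. -23.339056, -10.246944
2. -10.039167, 4.929794
3. 89.617639, -54.536917
4. 85.452478, 179.358225
5. -89.852500, -98.518083

Point 1:
  Latitude: 23° + 20/60 + 20.6/3600 = 23 + 0.333333 + 0.005722 = 23.3390556
  hemisphere S, so the sign is −
  Lon: 10 + 14/60 + 49/3600 = 10.2469444
  W ⇒ negate
Point 2:
  φ: 10 + 2/60 + 21/3600 = 10.0391667
  S → negative
  Longitude: 4° + 55/60 + 47.26/3600 = 4 + 0.916667 + 0.013128 = 4.9297944
  E → positive
Point 3:
  Latitude: 37′ + 3.5″ = 37.05833′; 89 + 37.05833/60 = 89.6176389
  N → positive
  Longitude: 54 + 32/60 + 12.9/3600 = 54.5369167
  hemisphere W, so the sign is −
Point 4:
  Latitude: 85° + 27/60 + 8.92/3600 = 85 + 0.450000 + 0.002478 = 85.4524778
  N → positive
  Longitude: 179° + 21/60 + 29.61/3600 = 179 + 0.350000 + 0.008225 = 179.3582250
  E ⇒ keep positive
Point 5:
  Latitude: 89 + 51/60 + 9/3600 = 89.8525000
  S → negative
  Lon: 98 + 31/60 + 5.1/3600 = 98.5180833
  hemisphere W, so the sign is −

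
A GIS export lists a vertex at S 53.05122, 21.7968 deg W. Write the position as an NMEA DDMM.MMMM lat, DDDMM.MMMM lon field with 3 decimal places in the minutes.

Lat: 53° + 0.051220 × 60 = 53° 3.07320′
λ: fractional part 0.796800 → 47.80800 minutes

5303.073,S / 02147.808,W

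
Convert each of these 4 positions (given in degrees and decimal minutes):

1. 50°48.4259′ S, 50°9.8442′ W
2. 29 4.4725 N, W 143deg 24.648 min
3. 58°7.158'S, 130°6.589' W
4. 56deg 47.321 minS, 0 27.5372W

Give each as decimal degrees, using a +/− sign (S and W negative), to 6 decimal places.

1. -50.807098, -50.164070
2. 29.074542, -143.410800
3. -58.119300, -130.109817
4. -56.788683, -0.458953

Point 1:
  φ: 48.4259′ = 0.807098°; total 50.8070983
  S → negative
  Longitude: 50 + 9.8442/60 = 50.1640700
  W ⇒ negate
Point 2:
  Latitude: 4.4725′ = 0.074542°; total 29.0745417
  N ⇒ keep positive
  λ: 24.648′ = 0.410800°; total 143.4108000
  hemisphere W, so the sign is −
Point 3:
  Latitude: 7.158′ = 0.119300°; total 58.1193000
  hemisphere S, so the sign is −
  λ: 6.589′ = 0.109817°; total 130.1098167
  W ⇒ negate
Point 4:
  φ: 56 + 47.321/60 = 56.7886833
  S → negative
  Longitude: 27.5372′ = 0.458953°; total 0.4589533
  W ⇒ negate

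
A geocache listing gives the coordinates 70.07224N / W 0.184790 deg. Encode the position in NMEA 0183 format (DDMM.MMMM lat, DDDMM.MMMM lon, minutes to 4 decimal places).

Latitude: minutes = (70.072240 − 70) × 60 = 4.334400
λ: minutes = (0.184790 − 0) × 60 = 11.087400

7004.3344,N / 00011.0874,W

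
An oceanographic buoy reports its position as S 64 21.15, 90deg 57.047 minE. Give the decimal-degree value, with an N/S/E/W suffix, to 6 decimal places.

φ: 21.15′ = 0.352500°; total 64.3525000
Lon: 90 + 57.047/60 = 90.9507833

64.352500° S, 90.950783° E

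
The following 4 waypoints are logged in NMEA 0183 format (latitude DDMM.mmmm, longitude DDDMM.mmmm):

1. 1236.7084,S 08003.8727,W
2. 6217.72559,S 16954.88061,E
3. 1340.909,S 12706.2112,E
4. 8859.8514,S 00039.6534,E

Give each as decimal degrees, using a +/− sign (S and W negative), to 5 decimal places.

Point 1:
  Latitude: split at 2 digits → 12° and 36.7084′; 12 + 36.7084/60 = 12.611807
  S ⇒ negate
  Longitude: split at 3 digits → 080° and 3.8727′; 80 + 3.8727/60 = 80.064545
  W ⇒ negate
Point 2:
  φ: degrees = first 2 digits = 62, minutes = 17.72559; 62 + 17.72559/60 = 62.295427
  S → negative
  Longitude: degrees = first 3 digits = 169, minutes = 54.88061; 169 + 54.88061/60 = 169.914677
  E → positive
Point 3:
  φ: split at 2 digits → 13° and 40.909′; 13 + 40.909/60 = 13.681817
  S → negative
  Longitude: degrees = first 3 digits = 127, minutes = 6.2112; 127 + 6.2112/60 = 127.103520
  E ⇒ keep positive
Point 4:
  Latitude: split at 2 digits → 88° and 59.8514′; 88 + 59.8514/60 = 88.997523
  S ⇒ negate
  Longitude: split at 3 digits → 000° and 39.6534′; 0 + 39.6534/60 = 0.660890
  E → positive

1. -12.61181, -80.06455
2. -62.29543, 169.91468
3. -13.68182, 127.10352
4. -88.99752, 0.66089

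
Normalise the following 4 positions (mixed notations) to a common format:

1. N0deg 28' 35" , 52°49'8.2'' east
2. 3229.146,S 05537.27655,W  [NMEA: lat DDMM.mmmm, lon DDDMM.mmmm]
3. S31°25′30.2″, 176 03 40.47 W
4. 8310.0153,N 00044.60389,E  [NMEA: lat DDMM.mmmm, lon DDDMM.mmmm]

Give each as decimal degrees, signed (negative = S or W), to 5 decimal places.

1. 0.47639, 52.81894
2. -32.48577, -55.62128
3. -31.42506, -176.06124
4. 83.16692, 0.74340

Point 1:
  Lat: 28′ + 35″ = 28.58333′; 0 + 28.58333/60 = 0.476389
  N → positive
  Longitude: 49′ + 8.2″ = 49.13667′; 52 + 49.13667/60 = 52.818944
  E → positive
Point 2:
  φ: degrees = first 2 digits = 32, minutes = 29.146; 32 + 29.146/60 = 32.485767
  S → negative
  Longitude: degrees = first 3 digits = 55, minutes = 37.27655; 55 + 37.27655/60 = 55.621276
  W → negative
Point 3:
  φ: 25′ + 30.2″ = 25.50333′; 31 + 25.50333/60 = 31.425056
  S → negative
  λ: 176 + 3/60 + 40.47/3600 = 176.061242
  hemisphere W, so the sign is −
Point 4:
  φ: degrees = first 2 digits = 83, minutes = 10.0153; 83 + 10.0153/60 = 83.166922
  N ⇒ keep positive
  Longitude: split at 3 digits → 000° and 44.60389′; 0 + 44.60389/60 = 0.743398
  E ⇒ keep positive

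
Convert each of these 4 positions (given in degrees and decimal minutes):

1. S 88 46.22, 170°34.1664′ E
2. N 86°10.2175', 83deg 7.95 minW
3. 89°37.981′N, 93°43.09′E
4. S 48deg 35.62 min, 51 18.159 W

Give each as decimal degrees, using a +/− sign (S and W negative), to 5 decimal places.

1. -88.77033, 170.56944
2. 86.17029, -83.13250
3. 89.63302, 93.71817
4. -48.59367, -51.30265

Point 1:
  Latitude: 88 + 46.22/60 = 88.770333
  S ⇒ negate
  Lon: 34.1664′ = 0.569440°; total 170.569440
  E ⇒ keep positive
Point 2:
  φ: 86 + 10.2175/60 = 86.170292
  N → positive
  Lon: 7.95′ = 0.132500°; total 83.132500
  W ⇒ negate
Point 3:
  φ: 89 + 37.981/60 = 89.633017
  N ⇒ keep positive
  Longitude: 43.09′ = 0.718167°; total 93.718167
  E → positive
Point 4:
  Lat: 35.62′ = 0.593667°; total 48.593667
  S ⇒ negate
  Lon: 18.159′ = 0.302650°; total 51.302650
  W → negative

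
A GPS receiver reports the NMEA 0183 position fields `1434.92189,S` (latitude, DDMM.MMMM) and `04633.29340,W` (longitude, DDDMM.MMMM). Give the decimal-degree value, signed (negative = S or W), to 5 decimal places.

-14.58203, -46.55489

Lat: degrees = first 2 digits = 14, minutes = 34.92189; 14 + 34.92189/60 = 14.582032
S → negative
Lon: degrees = first 3 digits = 46, minutes = 33.2934; 46 + 33.2934/60 = 46.554890
hemisphere W, so the sign is −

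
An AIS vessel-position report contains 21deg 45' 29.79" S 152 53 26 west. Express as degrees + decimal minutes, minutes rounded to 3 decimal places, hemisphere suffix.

21° 45.497′ S, 152° 53.433′ W

φ: seconds/60 = 0.49650; minutes = 45 + 0.49650 = 45.49650
λ: seconds/60 = 0.43333; minutes = 53 + 0.43333 = 53.43333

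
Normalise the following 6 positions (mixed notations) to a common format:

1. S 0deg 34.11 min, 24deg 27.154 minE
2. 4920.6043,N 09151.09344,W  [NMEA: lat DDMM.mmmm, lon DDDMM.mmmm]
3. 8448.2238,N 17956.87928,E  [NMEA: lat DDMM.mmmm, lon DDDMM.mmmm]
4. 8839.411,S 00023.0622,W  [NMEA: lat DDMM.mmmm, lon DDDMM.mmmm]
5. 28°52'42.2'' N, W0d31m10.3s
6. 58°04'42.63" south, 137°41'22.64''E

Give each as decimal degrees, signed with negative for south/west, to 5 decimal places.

1. -0.56850, 24.45257
2. 49.34341, -91.85156
3. 84.80373, 179.94799
4. -88.65685, -0.38437
5. 28.87839, -0.51953
6. -58.07851, 137.68962

Point 1:
  Lat: 0 + 34.11/60 = 0.568500
  S ⇒ negate
  Longitude: 27.154′ = 0.452567°; total 24.452567
  E → positive
Point 2:
  φ: split at 2 digits → 49° and 20.6043′; 49 + 20.6043/60 = 49.343405
  N → positive
  Longitude: split at 3 digits → 091° and 51.09344′; 91 + 51.09344/60 = 91.851557
  W ⇒ negate
Point 3:
  φ: degrees = first 2 digits = 84, minutes = 48.2238; 84 + 48.2238/60 = 84.803730
  N → positive
  λ: split at 3 digits → 179° and 56.87928′; 179 + 56.87928/60 = 179.947988
  E ⇒ keep positive
Point 4:
  Lat: split at 2 digits → 88° and 39.411′; 88 + 39.411/60 = 88.656850
  S → negative
  λ: split at 3 digits → 000° and 23.0622′; 0 + 23.0622/60 = 0.384370
  W → negative
Point 5:
  Latitude: 28° + 52/60 + 42.2/3600 = 28 + 0.866667 + 0.011722 = 28.878389
  N ⇒ keep positive
  λ: 0 + 31/60 + 10.3/3600 = 0.519528
  W ⇒ negate
Point 6:
  Latitude: 58 + 4/60 + 42.63/3600 = 58.078508
  S ⇒ negate
  Lon: 137° + 41/60 + 22.64/3600 = 137 + 0.683333 + 0.006289 = 137.689622
  E ⇒ keep positive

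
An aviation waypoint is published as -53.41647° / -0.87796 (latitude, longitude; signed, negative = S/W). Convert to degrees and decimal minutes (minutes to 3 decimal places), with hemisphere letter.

Latitude is negative → S; |value| = 53.416470
Lat: minutes = (53.416470 − 53) × 60 = 24.98820
Longitude is negative → W; |value| = 0.877960
λ: fractional part 0.877960 → 52.67760 minutes

53° 24.988′ S, 0° 52.678′ W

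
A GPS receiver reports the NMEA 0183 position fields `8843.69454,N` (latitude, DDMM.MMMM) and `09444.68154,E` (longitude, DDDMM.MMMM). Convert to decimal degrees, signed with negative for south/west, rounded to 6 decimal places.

φ: split at 2 digits → 88° and 43.69454′; 88 + 43.69454/60 = 88.7282423
N ⇒ keep positive
Lon: degrees = first 3 digits = 94, minutes = 44.68154; 94 + 44.68154/60 = 94.7446923
E ⇒ keep positive

88.728242, 94.744692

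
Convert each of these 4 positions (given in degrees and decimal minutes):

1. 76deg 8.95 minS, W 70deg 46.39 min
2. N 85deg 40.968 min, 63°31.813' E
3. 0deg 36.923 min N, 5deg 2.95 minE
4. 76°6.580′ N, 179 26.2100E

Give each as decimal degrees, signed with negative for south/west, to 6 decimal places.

1. -76.149167, -70.773167
2. 85.682800, 63.530217
3. 0.615383, 5.049167
4. 76.109667, 179.436833

Point 1:
  Lat: 76 + 8.95/60 = 76.1491667
  S ⇒ negate
  λ: 70 + 46.39/60 = 70.7731667
  W → negative
Point 2:
  Lat: 85 + 40.968/60 = 85.6828000
  N → positive
  Longitude: 31.813′ = 0.530217°; total 63.5302167
  E ⇒ keep positive
Point 3:
  φ: 36.923′ = 0.615383°; total 0.6153833
  N → positive
  λ: 2.95′ = 0.049167°; total 5.0491667
  E → positive
Point 4:
  Lat: 76 + 6.58/60 = 76.1096667
  N → positive
  Longitude: 179 + 26.21/60 = 179.4368333
  E ⇒ keep positive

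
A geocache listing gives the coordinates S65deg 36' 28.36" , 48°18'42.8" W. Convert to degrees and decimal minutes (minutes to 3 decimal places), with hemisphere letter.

65° 36.473′ S, 48° 18.713′ W

Lat: 36 + 28.36/60 = 36.47267′
Lon: 18 + 42.8/60 = 18.71333′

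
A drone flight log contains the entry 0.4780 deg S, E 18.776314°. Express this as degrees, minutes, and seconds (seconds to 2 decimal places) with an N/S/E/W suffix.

φ: whole degrees 0; 28.68000′ → 28′ and 40.8000″
λ: 0.776314° → 46.57884′; 0.57884 × 60 = 34.7304″

0°28′40.80″ S, 18°46′34.73″ E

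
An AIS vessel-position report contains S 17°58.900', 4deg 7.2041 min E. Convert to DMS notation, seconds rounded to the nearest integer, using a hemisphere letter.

17°58′54″ S, 4°07′12″ E

Lat: fractional minutes 0.90000 × 60 = 54.00″
Lon: fractional minutes 0.20410 × 60 = 12.25″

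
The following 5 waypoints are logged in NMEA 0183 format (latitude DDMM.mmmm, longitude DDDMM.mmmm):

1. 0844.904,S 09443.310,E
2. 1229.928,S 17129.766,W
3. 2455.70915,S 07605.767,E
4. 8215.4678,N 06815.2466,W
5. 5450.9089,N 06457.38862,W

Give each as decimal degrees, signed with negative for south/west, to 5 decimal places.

Point 1:
  φ: split at 2 digits → 08° and 44.904′; 8 + 44.904/60 = 8.748400
  hemisphere S, so the sign is −
  λ: degrees = first 3 digits = 94, minutes = 43.31; 94 + 43.31/60 = 94.721833
  E ⇒ keep positive
Point 2:
  Lat: degrees = first 2 digits = 12, minutes = 29.928; 12 + 29.928/60 = 12.498800
  S → negative
  λ: degrees = first 3 digits = 171, minutes = 29.766; 171 + 29.766/60 = 171.496100
  hemisphere W, so the sign is −
Point 3:
  Lat: degrees = first 2 digits = 24, minutes = 55.70915; 24 + 55.70915/60 = 24.928486
  hemisphere S, so the sign is −
  λ: split at 3 digits → 076° and 5.767′; 76 + 5.767/60 = 76.096117
  E ⇒ keep positive
Point 4:
  Lat: degrees = first 2 digits = 82, minutes = 15.4678; 82 + 15.4678/60 = 82.257797
  N → positive
  Lon: degrees = first 3 digits = 68, minutes = 15.2466; 68 + 15.2466/60 = 68.254110
  hemisphere W, so the sign is −
Point 5:
  Lat: split at 2 digits → 54° and 50.9089′; 54 + 50.9089/60 = 54.848482
  N → positive
  Longitude: split at 3 digits → 064° and 57.38862′; 64 + 57.38862/60 = 64.956477
  hemisphere W, so the sign is −

1. -8.74840, 94.72183
2. -12.49880, -171.49610
3. -24.92849, 76.09612
4. 82.25780, -68.25411
5. 54.84848, -64.95648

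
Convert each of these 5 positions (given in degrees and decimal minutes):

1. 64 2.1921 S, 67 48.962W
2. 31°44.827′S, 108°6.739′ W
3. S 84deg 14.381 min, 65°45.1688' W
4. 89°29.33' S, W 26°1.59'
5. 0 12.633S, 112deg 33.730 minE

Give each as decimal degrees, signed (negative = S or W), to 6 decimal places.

1. -64.036535, -67.816033
2. -31.747117, -108.112317
3. -84.239683, -65.752813
4. -89.488833, -26.026500
5. -0.210550, 112.562167

Point 1:
  φ: 2.1921′ = 0.036535°; total 64.0365350
  hemisphere S, so the sign is −
  Lon: 67 + 48.962/60 = 67.8160333
  W ⇒ negate
Point 2:
  Lat: 31 + 44.827/60 = 31.7471167
  hemisphere S, so the sign is −
  λ: 6.739′ = 0.112317°; total 108.1123167
  hemisphere W, so the sign is −
Point 3:
  Lat: 84 + 14.381/60 = 84.2396833
  S → negative
  λ: 45.1688′ = 0.752813°; total 65.7528133
  hemisphere W, so the sign is −
Point 4:
  Latitude: 89 + 29.33/60 = 89.4888333
  S ⇒ negate
  Lon: 26 + 1.59/60 = 26.0265000
  W ⇒ negate
Point 5:
  φ: 12.633′ = 0.210550°; total 0.2105500
  hemisphere S, so the sign is −
  Lon: 112 + 33.73/60 = 112.5621667
  E → positive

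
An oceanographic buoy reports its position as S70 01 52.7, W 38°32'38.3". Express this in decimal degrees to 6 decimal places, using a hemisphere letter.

70.031306° S, 38.543972° W

Lat: 70 + 1/60 + 52.7/3600 = 70.0313056
λ: 38° + 32/60 + 38.3/3600 = 38 + 0.533333 + 0.010639 = 38.5439722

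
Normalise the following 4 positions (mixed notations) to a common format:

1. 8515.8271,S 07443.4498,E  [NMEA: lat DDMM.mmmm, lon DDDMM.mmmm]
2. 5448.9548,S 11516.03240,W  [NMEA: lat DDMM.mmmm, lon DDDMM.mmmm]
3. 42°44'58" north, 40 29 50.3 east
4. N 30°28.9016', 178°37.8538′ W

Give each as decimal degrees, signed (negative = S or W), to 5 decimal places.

1. -85.26379, 74.72416
2. -54.81591, -115.26721
3. 42.74944, 40.49731
4. 30.48169, -178.63090

Point 1:
  φ: split at 2 digits → 85° and 15.8271′; 85 + 15.8271/60 = 85.263785
  S ⇒ negate
  λ: degrees = first 3 digits = 74, minutes = 43.4498; 74 + 43.4498/60 = 74.724163
  E ⇒ keep positive
Point 2:
  Latitude: split at 2 digits → 54° and 48.9548′; 54 + 48.9548/60 = 54.815913
  S ⇒ negate
  λ: split at 3 digits → 115° and 16.0324′; 115 + 16.0324/60 = 115.267207
  W → negative
Point 3:
  φ: 44′ + 58″ = 44.96667′; 42 + 44.96667/60 = 42.749444
  N ⇒ keep positive
  λ: 29′ + 50.3″ = 29.83833′; 40 + 29.83833/60 = 40.497306
  E → positive
Point 4:
  φ: 28.9016′ = 0.481693°; total 30.481693
  N ⇒ keep positive
  Lon: 37.8538′ = 0.630897°; total 178.630897
  W → negative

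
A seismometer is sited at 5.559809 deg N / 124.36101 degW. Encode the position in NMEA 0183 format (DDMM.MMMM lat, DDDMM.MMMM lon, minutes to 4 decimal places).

0533.5885,N / 12421.6606,W

φ: minutes = (5.559809 − 5) × 60 = 33.588540
λ: fractional part 0.361010 → 21.660600 minutes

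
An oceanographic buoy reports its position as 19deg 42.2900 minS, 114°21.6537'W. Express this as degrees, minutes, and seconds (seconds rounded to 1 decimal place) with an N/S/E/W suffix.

Latitude: 42.29000′ → 42′ and 0.29000 × 60 = 17.400″
Lon: fractional minutes 0.65370 × 60 = 39.222″

19°42′17.4″ S, 114°21′39.2″ W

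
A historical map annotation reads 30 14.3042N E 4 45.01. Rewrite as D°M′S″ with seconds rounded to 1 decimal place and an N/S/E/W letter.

30°14′18.3″ N, 4°45′0.6″ E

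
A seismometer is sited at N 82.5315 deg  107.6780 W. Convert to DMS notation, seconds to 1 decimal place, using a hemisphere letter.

Latitude: whole degrees 82; 31.89000′ → 31′ and 53.400″
λ: whole degrees 107; 40.68000′ → 40′ and 40.800″

82°31′53.4″ N, 107°40′40.8″ W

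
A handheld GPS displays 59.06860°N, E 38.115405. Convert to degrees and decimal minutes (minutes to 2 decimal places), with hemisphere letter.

φ: minutes = (59.068600 − 59) × 60 = 4.1160
Lon: fractional part 0.115405 → 6.9243 minutes

59° 4.12′ N, 38° 6.92′ E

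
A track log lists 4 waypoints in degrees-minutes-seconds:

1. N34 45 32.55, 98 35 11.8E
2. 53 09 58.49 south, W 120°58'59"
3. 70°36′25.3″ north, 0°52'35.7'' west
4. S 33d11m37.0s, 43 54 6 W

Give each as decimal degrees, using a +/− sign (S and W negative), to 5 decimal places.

Point 1:
  Lat: 34 + 45/60 + 32.55/3600 = 34.759042
  N → positive
  λ: 98° + 35/60 + 11.8/3600 = 98 + 0.583333 + 0.003278 = 98.586611
  E ⇒ keep positive
Point 2:
  Latitude: 9′ + 58.49″ = 9.97483′; 53 + 9.97483/60 = 53.166247
  hemisphere S, so the sign is −
  Longitude: 58′ + 59″ = 58.98333′; 120 + 58.98333/60 = 120.983056
  W ⇒ negate
Point 3:
  Latitude: 70° + 36/60 + 25.3/3600 = 70 + 0.600000 + 0.007028 = 70.607028
  N ⇒ keep positive
  Longitude: 0 + 52/60 + 35.7/3600 = 0.876583
  hemisphere W, so the sign is −
Point 4:
  φ: 11′ + 37″ = 11.61667′; 33 + 11.61667/60 = 33.193611
  S → negative
  λ: 43 + 54/60 + 6/3600 = 43.901667
  W ⇒ negate

1. 34.75904, 98.58661
2. -53.16625, -120.98306
3. 70.60703, -0.87658
4. -33.19361, -43.90167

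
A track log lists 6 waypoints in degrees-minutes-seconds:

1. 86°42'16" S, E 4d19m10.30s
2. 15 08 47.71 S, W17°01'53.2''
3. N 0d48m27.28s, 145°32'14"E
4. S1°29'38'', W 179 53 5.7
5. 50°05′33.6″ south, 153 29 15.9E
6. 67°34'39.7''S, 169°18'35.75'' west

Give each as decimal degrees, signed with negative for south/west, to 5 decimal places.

1. -86.70444, 4.31953
2. -15.14659, -17.03144
3. 0.80758, 145.53722
4. -1.49389, -179.88492
5. -50.09267, 153.48775
6. -67.57769, -169.30993

Point 1:
  φ: 86° + 42/60 + 16/3600 = 86 + 0.700000 + 0.004444 = 86.704444
  hemisphere S, so the sign is −
  Lon: 19′ + 10.3″ = 19.17167′; 4 + 19.17167/60 = 4.319528
  E → positive
Point 2:
  Lat: 15° + 8/60 + 47.71/3600 = 15 + 0.133333 + 0.013253 = 15.146586
  S ⇒ negate
  λ: 1′ + 53.2″ = 1.88667′; 17 + 1.88667/60 = 17.031444
  W → negative
Point 3:
  Latitude: 48′ + 27.28″ = 48.45467′; 0 + 48.45467/60 = 0.807578
  N → positive
  Longitude: 32′ + 14″ = 32.23333′; 145 + 32.23333/60 = 145.537222
  E → positive
Point 4:
  Latitude: 1 + 29/60 + 38/3600 = 1.493889
  S ⇒ negate
  Lon: 53′ + 5.7″ = 53.09500′; 179 + 53.09500/60 = 179.884917
  W → negative
Point 5:
  Lat: 5′ + 33.6″ = 5.56000′; 50 + 5.56000/60 = 50.092667
  S ⇒ negate
  Longitude: 29′ + 15.9″ = 29.26500′; 153 + 29.26500/60 = 153.487750
  E → positive
Point 6:
  φ: 67 + 34/60 + 39.7/3600 = 67.577694
  S → negative
  λ: 169 + 18/60 + 35.75/3600 = 169.309931
  W → negative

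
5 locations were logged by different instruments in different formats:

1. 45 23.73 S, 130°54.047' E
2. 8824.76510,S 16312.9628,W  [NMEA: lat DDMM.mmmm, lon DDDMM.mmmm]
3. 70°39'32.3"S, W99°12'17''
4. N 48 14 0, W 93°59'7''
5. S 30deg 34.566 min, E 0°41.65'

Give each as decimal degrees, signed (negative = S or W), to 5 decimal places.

1. -45.39550, 130.90078
2. -88.41275, -163.21605
3. -70.65897, -99.20472
4. 48.23333, -93.98528
5. -30.57610, 0.69417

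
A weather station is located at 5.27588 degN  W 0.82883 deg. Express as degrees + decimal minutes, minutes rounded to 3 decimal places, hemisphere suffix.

φ: fractional part 0.275880 → 16.55280 minutes
Longitude: 0° + 0.828830 × 60 = 0° 49.72980′

5° 16.553′ N, 0° 49.730′ W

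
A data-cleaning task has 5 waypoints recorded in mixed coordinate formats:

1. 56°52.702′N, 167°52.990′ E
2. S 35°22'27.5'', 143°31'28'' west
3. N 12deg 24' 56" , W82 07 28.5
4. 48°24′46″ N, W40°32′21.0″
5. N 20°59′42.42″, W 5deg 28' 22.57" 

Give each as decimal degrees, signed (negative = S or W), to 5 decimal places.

1. 56.87837, 167.88317
2. -35.37431, -143.52444
3. 12.41556, -82.12458
4. 48.41278, -40.53917
5. 20.99512, -5.47294

Point 1:
  Latitude: 56 + 52.702/60 = 56.878367
  N → positive
  Lon: 52.99′ = 0.883167°; total 167.883167
  E ⇒ keep positive
Point 2:
  φ: 35 + 22/60 + 27.5/3600 = 35.374306
  S ⇒ negate
  Lon: 31′ + 28″ = 31.46667′; 143 + 31.46667/60 = 143.524444
  hemisphere W, so the sign is −
Point 3:
  φ: 24′ + 56″ = 24.93333′; 12 + 24.93333/60 = 12.415556
  N ⇒ keep positive
  Longitude: 82 + 7/60 + 28.5/3600 = 82.124583
  hemisphere W, so the sign is −
Point 4:
  Lat: 24′ + 46″ = 24.76667′; 48 + 24.76667/60 = 48.412778
  N ⇒ keep positive
  Lon: 32′ + 21″ = 32.35000′; 40 + 32.35000/60 = 40.539167
  W ⇒ negate
Point 5:
  Latitude: 59′ + 42.42″ = 59.70700′; 20 + 59.70700/60 = 20.995117
  N ⇒ keep positive
  Longitude: 5° + 28/60 + 22.57/3600 = 5 + 0.466667 + 0.006269 = 5.472936
  hemisphere W, so the sign is −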